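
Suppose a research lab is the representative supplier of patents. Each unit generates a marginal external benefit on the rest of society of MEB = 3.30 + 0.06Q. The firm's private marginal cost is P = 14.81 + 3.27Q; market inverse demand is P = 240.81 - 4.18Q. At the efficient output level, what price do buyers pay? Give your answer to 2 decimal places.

Social marginal cost = private MC − MEB = 11.51 + 3.21Q.
Set SMC = demand: 11.51 + 3.21Q = 240.81 - 4.18Q → Q* = 31.0284.
Consumer price on the demand curve at Q*: 240.81 − 4.18×31.0284 = 111.1113.

P = 111.11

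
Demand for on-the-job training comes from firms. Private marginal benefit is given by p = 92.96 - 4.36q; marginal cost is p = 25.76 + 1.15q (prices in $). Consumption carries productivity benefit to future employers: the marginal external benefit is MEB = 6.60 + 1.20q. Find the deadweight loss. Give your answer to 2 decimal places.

DWL = $52.31

Market equilibrium (private): 25.76 + 1.15q = 92.96 - 4.36q → q_m = 12.1960.
Social marginal benefit = demand + MEB = 99.56 - 3.16q.
Set SMB = MC: 99.56 - 3.16q = 25.76 + 1.15q → q* = 17.1230.
The welfare-loss triangle has base |q_m − q*| and height MEB(q_m) (the vertical gap between SMB and MC is zero at q* and MEB at q_m).
DWL = ½ × 4.9270 × 21.2352 = 52.3129.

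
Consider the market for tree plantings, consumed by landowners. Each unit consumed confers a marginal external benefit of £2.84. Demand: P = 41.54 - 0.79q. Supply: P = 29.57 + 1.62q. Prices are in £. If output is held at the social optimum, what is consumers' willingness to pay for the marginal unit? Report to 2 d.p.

P = £36.69

Social marginal benefit = demand + MEB = 44.38 - 0.79q.
Set SMB = MC: 44.38 - 0.79q = 29.57 + 1.62q → q* = 6.1452.
Consumer price on the demand curve at q*: 41.54 − 0.79×6.1452 = 36.6853.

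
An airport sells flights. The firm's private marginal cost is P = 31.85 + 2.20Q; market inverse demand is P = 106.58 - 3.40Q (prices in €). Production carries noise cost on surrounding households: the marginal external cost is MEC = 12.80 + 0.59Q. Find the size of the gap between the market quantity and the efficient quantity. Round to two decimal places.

Market equilibrium (private): 31.85 + 2.20Q = 106.58 - 3.40Q → Q_m = 13.3446.
Social marginal cost = private MC + MEC = 44.65 + 2.79Q.
Set SMC = demand: 44.65 + 2.79Q = 106.58 - 3.40Q → Q* = 10.0048.
Gap = |13.3446 − 10.0048| = 3.3398.

3.34 units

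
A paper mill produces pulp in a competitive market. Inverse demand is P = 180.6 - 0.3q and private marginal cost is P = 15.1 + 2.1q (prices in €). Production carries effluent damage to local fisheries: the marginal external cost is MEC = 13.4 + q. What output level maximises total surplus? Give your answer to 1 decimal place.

q* = 44.7

Social marginal cost = private MC + MEC = 28.5 + 3.1q.
Set SMC = demand: 28.5 + 3.1q = 180.6 - 0.3q → q* = 44.7353.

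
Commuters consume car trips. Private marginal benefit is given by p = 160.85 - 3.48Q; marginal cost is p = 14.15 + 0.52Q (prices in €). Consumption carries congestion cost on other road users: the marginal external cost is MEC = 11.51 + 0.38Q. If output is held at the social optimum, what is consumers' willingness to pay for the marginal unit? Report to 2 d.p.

P = €53.44

Social marginal benefit = demand − MEC = 149.34 - 3.86Q.
Set SMB = MC: 149.34 - 3.86Q = 14.15 + 0.52Q → Q* = 30.8653.
Consumer price on the demand curve at Q*: 160.85 − 3.48×30.8653 = 53.4388.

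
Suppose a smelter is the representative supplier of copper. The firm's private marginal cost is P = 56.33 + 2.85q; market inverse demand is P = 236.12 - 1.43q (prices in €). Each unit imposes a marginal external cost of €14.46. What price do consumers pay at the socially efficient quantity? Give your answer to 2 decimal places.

Social marginal cost = private MC + MEC = 70.79 + 2.85q.
Set SMC = demand: 70.79 + 2.85q = 236.12 - 1.43q → q* = 38.6285.
Consumer price on the demand curve at q*: 236.12 − 1.43×38.6285 = 180.8812.

P = €180.88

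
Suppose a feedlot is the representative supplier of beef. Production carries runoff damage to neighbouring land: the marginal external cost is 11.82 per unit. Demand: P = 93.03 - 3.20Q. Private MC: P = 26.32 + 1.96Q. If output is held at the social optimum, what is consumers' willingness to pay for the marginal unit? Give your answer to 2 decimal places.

P = 58.99

Social marginal cost = private MC + MEC = 38.14 + 1.96Q.
Set SMC = demand: 38.14 + 1.96Q = 93.03 - 3.20Q → Q* = 10.6376.
Consumer price on the demand curve at Q*: 93.03 − 3.20×10.6376 = 58.9897.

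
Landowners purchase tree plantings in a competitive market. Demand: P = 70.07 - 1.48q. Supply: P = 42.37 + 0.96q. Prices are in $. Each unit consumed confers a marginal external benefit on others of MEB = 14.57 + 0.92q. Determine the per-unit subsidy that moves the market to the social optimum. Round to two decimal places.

subsidy = $40.15 per unit

Social marginal benefit = demand + MEB = 84.64 - 0.56q.
Set SMB = MC: 84.64 - 0.56q = 42.37 + 0.96q → q* = 27.8092.
The Pigouvian subsidy equals MEB at q*: 14.57 + 0.92×27.8092 = 40.1545.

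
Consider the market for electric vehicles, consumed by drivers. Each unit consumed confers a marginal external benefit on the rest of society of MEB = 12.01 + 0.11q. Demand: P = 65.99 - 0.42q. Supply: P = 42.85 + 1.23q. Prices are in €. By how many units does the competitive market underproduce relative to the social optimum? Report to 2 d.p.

8.80 units

Market equilibrium (private): 42.85 + 1.23q = 65.99 - 0.42q → q_m = 14.0242.
Social marginal benefit = demand + MEB = 78.00 - 0.31q.
Set SMB = MC: 78.00 - 0.31q = 42.85 + 1.23q → q* = 22.8247.
Gap = |14.0242 − 22.8247| = 8.8005.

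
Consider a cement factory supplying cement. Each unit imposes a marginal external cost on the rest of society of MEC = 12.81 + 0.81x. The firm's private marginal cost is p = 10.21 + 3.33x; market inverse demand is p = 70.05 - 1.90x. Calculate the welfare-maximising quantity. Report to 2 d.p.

x* = 7.79

Social marginal cost = private MC + MEC = 23.02 + 4.14x.
Set SMC = demand: 23.02 + 4.14x = 70.05 - 1.90x → x* = 7.7864.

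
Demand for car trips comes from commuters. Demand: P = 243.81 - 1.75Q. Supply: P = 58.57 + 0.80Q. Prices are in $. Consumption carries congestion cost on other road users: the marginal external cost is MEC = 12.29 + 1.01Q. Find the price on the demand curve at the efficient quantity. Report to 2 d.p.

P = $158.79

Social marginal benefit = demand − MEC = 231.52 - 2.76Q.
Set SMB = MC: 231.52 - 2.76Q = 58.57 + 0.80Q → Q* = 48.5815.
Consumer price on the demand curve at Q*: 243.81 − 1.75×48.5815 = 158.7924.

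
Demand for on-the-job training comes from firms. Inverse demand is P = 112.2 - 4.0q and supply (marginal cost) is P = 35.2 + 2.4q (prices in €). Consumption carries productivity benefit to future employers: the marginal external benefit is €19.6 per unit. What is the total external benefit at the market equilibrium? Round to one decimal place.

Market equilibrium (private): 35.2 + 2.4q = 112.2 - 4.0q → q_m = 12.0313.
Total external benefit = MEB × q_m = 19.6 × 12.0313 = 235.8135.

€235.8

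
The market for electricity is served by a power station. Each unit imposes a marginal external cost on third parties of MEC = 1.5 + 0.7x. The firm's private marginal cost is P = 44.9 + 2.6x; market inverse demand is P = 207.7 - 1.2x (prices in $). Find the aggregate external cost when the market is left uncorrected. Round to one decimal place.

$706.7

Market equilibrium (private): 44.9 + 2.6x = 207.7 - 1.2x → x_m = 42.8421.
Total external cost = ∫₀^{x_m} (1.5 + 0.7x) dx = 1.5×42.8421 + ½×0.7×42.8421² = 706.6691.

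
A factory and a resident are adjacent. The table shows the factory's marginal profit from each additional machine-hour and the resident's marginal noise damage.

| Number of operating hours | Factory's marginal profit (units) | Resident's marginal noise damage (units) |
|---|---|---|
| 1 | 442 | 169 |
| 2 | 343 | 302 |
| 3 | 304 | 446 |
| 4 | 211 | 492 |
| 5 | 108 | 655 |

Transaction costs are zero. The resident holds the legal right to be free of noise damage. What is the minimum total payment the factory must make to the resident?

471

Efficient level: marginal profit ≥ marginal noise damage through level 2, so k* = 2.
With the resident holding the right, the factory must at least compensate total damage at k*: 169 + 302 = 471.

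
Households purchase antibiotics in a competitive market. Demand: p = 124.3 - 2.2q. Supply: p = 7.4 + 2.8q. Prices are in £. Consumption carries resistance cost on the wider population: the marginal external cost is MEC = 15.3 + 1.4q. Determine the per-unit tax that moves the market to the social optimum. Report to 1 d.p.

Social marginal benefit = demand − MEC = 109.0 - 3.6q.
Set SMB = MC: 109.0 - 3.6q = 7.4 + 2.8q → q* = 15.8750.
The Pigouvian tax equals MEC at q*: 15.3 + 1.4×15.8750 = 37.5250.

tax = £37.5 per unit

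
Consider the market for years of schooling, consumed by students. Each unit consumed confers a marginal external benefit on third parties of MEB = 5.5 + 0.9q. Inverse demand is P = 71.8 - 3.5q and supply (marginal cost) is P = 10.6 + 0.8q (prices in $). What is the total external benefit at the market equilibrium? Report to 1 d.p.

$169.4

Market equilibrium (private): 10.6 + 0.8q = 71.8 - 3.5q → q_m = 14.2326.
Total external benefit = ∫₀^{q_m} (5.5 + 0.9q) dq = 5.5×14.2326 + ½×0.9×14.2326² = 169.4344.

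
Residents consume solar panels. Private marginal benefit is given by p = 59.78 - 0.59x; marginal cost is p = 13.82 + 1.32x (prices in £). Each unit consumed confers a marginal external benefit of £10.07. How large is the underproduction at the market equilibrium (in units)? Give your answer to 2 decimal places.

5.27 units

Market equilibrium (private): 13.82 + 1.32x = 59.78 - 0.59x → x_m = 24.0628.
Social marginal benefit = demand + MEB = 69.85 - 0.59x.
Set SMB = MC: 69.85 - 0.59x = 13.82 + 1.32x → x* = 29.3351.
Gap = |24.0628 − 29.3351| = 5.2723.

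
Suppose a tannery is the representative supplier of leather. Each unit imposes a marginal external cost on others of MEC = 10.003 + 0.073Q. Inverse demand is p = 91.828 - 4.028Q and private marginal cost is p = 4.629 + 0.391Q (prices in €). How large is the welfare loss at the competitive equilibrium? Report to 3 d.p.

DWL = €14.576

Market equilibrium (private): 4.629 + 0.391Q = 91.828 - 4.028Q → Q_m = 19.7327.
Social marginal cost = private MC + MEC = 14.632 + 0.464Q.
Set SMC = demand: 14.632 + 0.464Q = 91.828 - 4.028Q → Q* = 17.1852.
Height of the DWL triangle at Q_m is SMC(Q_m) − demand(Q_m) = MEC(Q_m) = 11.4435.
DWL = ½ × 2.5475 × 11.4435 = 14.5762.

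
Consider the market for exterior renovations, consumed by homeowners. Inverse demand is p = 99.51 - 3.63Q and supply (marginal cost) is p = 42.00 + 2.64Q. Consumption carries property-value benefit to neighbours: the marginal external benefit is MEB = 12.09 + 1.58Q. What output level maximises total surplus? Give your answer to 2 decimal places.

Q* = 14.84

Social marginal benefit = demand + MEB = 111.60 - 2.05Q.
Set SMB = MC: 111.60 - 2.05Q = 42.00 + 2.64Q → Q* = 14.8401.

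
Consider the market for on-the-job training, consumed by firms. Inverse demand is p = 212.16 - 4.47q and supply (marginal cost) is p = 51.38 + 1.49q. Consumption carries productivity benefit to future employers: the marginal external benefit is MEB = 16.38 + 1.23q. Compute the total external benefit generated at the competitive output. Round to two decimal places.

Market equilibrium (private): 51.38 + 1.49q = 212.16 - 4.47q → q_m = 26.9765.
Total external benefit = ∫₀^{q_m} (16.38 + 1.23q) dq = 16.38×26.9765 + ½×1.23×26.9765² = 889.4300.

889.43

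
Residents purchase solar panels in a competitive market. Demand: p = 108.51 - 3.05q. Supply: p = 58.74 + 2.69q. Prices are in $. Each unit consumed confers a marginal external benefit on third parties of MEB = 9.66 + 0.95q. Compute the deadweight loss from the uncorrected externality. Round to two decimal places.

DWL = $33.44

Market equilibrium (private): 58.74 + 2.69q = 108.51 - 3.05q → q_m = 8.6707.
Social marginal benefit = demand + MEB = 118.17 - 2.10q.
Set SMB = MC: 118.17 - 2.10q = 58.74 + 2.69q → q* = 12.4071.
The loss is the area between SMB and MC from q* to q_m; with linear curves that's a triangle of height MEB(q_m).
DWL = ½ × 3.7364 × 17.8972 = 33.4355.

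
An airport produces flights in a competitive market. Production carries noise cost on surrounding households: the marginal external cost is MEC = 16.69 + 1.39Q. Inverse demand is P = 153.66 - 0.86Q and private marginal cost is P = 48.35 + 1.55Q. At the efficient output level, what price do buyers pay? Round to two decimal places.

Social marginal cost = private MC + MEC = 65.04 + 2.94Q.
Set SMC = demand: 65.04 + 2.94Q = 153.66 - 0.86Q → Q* = 23.3211.
Consumer price on the demand curve at Q*: 153.66 − 0.86×23.3211 = 133.6039.

P = 133.60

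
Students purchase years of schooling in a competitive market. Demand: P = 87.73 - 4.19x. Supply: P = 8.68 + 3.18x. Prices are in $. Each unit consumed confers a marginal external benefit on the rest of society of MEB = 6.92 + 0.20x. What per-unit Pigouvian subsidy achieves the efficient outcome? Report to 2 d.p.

subsidy = $9.32 per unit

Social marginal benefit = demand + MEB = 94.65 - 3.99x.
Set SMB = MC: 94.65 - 3.99x = 8.68 + 3.18x → x* = 11.9902.
The Pigouvian subsidy equals MEB at x*: 6.92 + 0.20×11.9902 = 9.3180.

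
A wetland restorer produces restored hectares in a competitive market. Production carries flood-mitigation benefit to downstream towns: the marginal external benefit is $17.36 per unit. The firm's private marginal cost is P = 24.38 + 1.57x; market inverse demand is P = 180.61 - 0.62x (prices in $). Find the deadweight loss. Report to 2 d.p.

DWL = $68.81

Market equilibrium (private): 24.38 + 1.57x = 180.61 - 0.62x → x_m = 71.3379.
Social marginal cost = private MC − MEB = 7.02 + 1.57x.
Set SMC = demand: 7.02 + 1.57x = 180.61 - 0.62x → x* = 79.2648.
Between x* and x_m the wedge demand − SMC runs linearly from 0 to MEB(x_m), so the loss is a triangle.
DWL = ½ × 7.9269 × 17.3600 = 68.8055.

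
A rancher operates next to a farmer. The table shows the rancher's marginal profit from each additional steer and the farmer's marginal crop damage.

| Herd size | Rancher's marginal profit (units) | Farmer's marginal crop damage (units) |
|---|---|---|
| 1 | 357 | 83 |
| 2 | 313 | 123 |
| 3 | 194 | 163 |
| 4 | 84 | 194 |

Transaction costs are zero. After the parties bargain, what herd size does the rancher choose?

3

Bargaining reaches the level where marginal profit last exceeds marginal crop damage.
That holds through level 3 (194 ≥ 163) but not at 4 (84 < 194).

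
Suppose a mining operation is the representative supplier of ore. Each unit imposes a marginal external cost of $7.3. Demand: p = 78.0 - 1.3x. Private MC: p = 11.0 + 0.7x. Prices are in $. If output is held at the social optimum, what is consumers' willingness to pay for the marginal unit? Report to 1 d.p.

Social marginal cost = private MC + MEC = 18.3 + 0.7x.
Set SMC = demand: 18.3 + 0.7x = 78.0 - 1.3x → x* = 29.8500.
Consumer price on the demand curve at x*: 78.0 − 1.3×29.8500 = 39.1950.

P = $39.2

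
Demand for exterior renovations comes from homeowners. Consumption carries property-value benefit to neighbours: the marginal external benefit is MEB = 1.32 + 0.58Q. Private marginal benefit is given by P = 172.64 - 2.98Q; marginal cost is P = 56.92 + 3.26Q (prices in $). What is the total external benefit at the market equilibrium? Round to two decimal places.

$124.21

Market equilibrium (private): 56.92 + 3.26Q = 172.64 - 2.98Q → Q_m = 18.5449.
Total external benefit = ∫₀^{Q_m} (1.32 + 0.58Q) dQ = 1.32×18.5449 + ½×0.58×18.5449² = 124.2141.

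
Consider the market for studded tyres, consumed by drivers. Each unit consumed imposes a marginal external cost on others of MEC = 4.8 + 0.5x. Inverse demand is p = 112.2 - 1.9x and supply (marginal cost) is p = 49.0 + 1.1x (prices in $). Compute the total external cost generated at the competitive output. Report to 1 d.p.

Market equilibrium (private): 49.0 + 1.1x = 112.2 - 1.9x → x_m = 21.0667.
Total external cost = ∫₀^{x_m} (4.8 + 0.5x) dx = 4.8×21.0667 + ½×0.5×21.0667² = 212.0716.

$212.1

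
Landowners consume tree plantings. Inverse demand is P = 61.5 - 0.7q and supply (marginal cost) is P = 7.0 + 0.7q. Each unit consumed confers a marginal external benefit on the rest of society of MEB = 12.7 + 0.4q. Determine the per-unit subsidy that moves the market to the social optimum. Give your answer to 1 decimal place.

subsidy = 39.6 per unit

Social marginal benefit = demand + MEB = 74.2 - 0.3q.
Set SMB = MC: 74.2 - 0.3q = 7.0 + 0.7q → q* = 67.2000.
The Pigouvian subsidy equals MEB at q*: 12.7 + 0.4×67.2000 = 39.5800.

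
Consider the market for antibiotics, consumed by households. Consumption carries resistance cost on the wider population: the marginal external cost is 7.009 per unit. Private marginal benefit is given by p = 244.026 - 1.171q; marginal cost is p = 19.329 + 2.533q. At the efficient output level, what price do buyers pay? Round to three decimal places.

Social marginal benefit = demand − MEC = 237.017 - 1.171q.
Set SMB = MC: 237.017 - 1.171q = 19.329 + 2.533q → q* = 58.7711.
Consumer price on the demand curve at q*: 244.026 − 1.171×58.7711 = 175.2050.

P = 175.205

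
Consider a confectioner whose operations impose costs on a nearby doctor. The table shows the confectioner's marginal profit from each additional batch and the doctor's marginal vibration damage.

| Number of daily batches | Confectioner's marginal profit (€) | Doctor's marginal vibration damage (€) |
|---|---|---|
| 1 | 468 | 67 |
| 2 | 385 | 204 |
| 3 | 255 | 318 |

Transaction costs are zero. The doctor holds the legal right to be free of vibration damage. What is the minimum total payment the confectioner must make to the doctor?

Efficient level: marginal profit ≥ marginal vibration damage through level 2, so k* = 2.
With the doctor holding the right, the confectioner must at least compensate total damage at k*: 67 + 204 = 271.

€271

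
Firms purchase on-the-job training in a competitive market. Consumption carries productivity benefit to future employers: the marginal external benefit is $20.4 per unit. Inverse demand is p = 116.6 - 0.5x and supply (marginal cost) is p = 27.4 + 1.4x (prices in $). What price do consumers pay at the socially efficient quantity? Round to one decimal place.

P = $87.8

Social marginal benefit = demand + MEB = 137.0 - 0.5x.
Set SMB = MC: 137.0 - 0.5x = 27.4 + 1.4x → x* = 57.6842.
Consumer price on the demand curve at x*: 116.6 − 0.5×57.6842 = 87.7579.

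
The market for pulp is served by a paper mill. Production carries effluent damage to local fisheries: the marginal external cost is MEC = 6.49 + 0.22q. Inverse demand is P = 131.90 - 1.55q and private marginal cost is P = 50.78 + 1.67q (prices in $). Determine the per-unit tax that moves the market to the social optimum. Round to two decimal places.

Social marginal cost = private MC + MEC = 57.27 + 1.89q.
Set SMC = demand: 57.27 + 1.89q = 131.90 - 1.55q → q* = 21.6948.
The Pigouvian tax equals MEC at q*: 6.49 + 0.22×21.6948 = 11.2629.

tax = $11.26 per unit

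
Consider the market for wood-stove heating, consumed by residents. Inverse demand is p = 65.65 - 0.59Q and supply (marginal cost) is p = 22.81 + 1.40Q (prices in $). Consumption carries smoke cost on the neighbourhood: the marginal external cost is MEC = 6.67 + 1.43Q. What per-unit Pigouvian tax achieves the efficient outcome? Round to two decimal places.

Social marginal benefit = demand − MEC = 58.98 - 2.02Q.
Set SMB = MC: 58.98 - 2.02Q = 22.81 + 1.40Q → Q* = 10.5760.
The Pigouvian tax equals MEC at Q*: 6.67 + 1.43×10.5760 = 21.7937.

tax = $21.79 per unit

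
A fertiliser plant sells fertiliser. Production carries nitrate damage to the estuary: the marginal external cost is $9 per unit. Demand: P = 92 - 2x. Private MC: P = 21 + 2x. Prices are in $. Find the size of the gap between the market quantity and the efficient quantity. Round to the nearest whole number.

Market equilibrium (private): 21 + 2x = 92 - 2x → x_m = 17.7500.
Social marginal cost = private MC + MEC = 30 + 2x.
Set SMC = demand: 30 + 2x = 92 - 2x → x* = 15.5000.
Gap = |17.7500 − 15.5000| = 2.2500.

2 units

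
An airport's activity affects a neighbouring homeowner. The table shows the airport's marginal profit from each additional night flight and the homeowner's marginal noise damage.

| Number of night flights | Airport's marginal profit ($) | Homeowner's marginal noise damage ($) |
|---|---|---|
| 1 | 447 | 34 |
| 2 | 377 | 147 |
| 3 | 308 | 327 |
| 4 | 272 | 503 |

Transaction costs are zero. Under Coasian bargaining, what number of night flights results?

Bargaining reaches the level where marginal profit last exceeds marginal noise damage.
That holds through level 2 (377 ≥ 147) but not at 3 (308 < 327).

2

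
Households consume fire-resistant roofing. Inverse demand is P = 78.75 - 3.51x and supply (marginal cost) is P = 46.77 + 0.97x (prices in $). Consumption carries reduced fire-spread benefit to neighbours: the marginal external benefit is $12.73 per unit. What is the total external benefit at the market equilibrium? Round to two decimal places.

$90.87

Market equilibrium (private): 46.77 + 0.97x = 78.75 - 3.51x → x_m = 7.1384.
Total external benefit = MEB × x_m = 12.73 × 7.1384 = 90.8718.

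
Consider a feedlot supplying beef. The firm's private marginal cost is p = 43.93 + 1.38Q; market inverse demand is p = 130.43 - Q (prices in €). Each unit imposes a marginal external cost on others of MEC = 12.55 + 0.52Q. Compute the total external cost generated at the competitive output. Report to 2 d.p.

Market equilibrium (private): 43.93 + 1.38Q = 130.43 - Q → Q_m = 36.3445.
Total external cost = ∫₀^{Q_m} (12.55 + 0.52Q) dQ = 12.55×36.3445 + ½×0.52×36.3445² = 799.5634.

€799.56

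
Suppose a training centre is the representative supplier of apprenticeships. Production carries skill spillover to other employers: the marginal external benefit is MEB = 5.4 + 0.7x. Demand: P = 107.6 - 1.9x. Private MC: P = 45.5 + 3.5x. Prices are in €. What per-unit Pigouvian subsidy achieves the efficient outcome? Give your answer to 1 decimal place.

subsidy = €15.5 per unit

Social marginal cost = private MC − MEB = 40.1 + 2.8x.
Set SMC = demand: 40.1 + 2.8x = 107.6 - 1.9x → x* = 14.3617.
The Pigouvian subsidy equals MEB at x*: 5.4 + 0.7×14.3617 = 15.4532.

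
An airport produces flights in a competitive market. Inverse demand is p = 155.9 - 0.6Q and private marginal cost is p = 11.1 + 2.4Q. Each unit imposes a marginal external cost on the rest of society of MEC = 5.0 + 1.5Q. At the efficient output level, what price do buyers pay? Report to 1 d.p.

P = 137.3

Social marginal cost = private MC + MEC = 16.1 + 3.9Q.
Set SMC = demand: 16.1 + 3.9Q = 155.9 - 0.6Q → Q* = 31.0667.
Consumer price on the demand curve at Q*: 155.9 − 0.6×31.0667 = 137.2600.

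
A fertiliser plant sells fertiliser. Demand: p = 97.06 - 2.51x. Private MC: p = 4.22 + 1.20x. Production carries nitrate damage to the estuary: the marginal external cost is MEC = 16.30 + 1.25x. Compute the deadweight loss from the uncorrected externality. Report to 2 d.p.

Market equilibrium (private): 4.22 + 1.20x = 97.06 - 2.51x → x_m = 25.0243.
Social marginal cost = private MC + MEC = 20.52 + 2.45x.
Set SMC = demand: 20.52 + 2.45x = 97.06 - 2.51x → x* = 15.4315.
The welfare-loss triangle has base |x_m − x*| and height MEC(x_m) (the vertical gap between SMC and demand is zero at x* and MEC at x_m).
DWL = ½ × 9.5928 × 47.5803 = 228.2142.

DWL = 228.21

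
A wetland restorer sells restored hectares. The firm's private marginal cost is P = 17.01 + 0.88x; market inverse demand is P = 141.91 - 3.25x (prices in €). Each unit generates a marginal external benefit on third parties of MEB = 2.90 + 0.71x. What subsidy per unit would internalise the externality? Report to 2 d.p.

subsidy = €29.43 per unit

Social marginal cost = private MC − MEB = 14.11 + 0.17x.
Set SMC = demand: 14.11 + 0.17x = 141.91 - 3.25x → x* = 37.3684.
The Pigouvian subsidy equals MEB at x*: 2.90 + 0.71×37.3684 = 29.4316.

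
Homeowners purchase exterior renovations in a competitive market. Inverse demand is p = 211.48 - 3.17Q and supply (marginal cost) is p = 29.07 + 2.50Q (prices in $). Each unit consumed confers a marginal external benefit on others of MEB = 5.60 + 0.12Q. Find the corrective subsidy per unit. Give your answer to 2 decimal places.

subsidy = $9.67 per unit

Social marginal benefit = demand + MEB = 217.08 - 3.05Q.
Set SMB = MC: 217.08 - 3.05Q = 29.07 + 2.50Q → Q* = 33.8757.
The Pigouvian subsidy equals MEB at Q*: 5.60 + 0.12×33.8757 = 9.6651.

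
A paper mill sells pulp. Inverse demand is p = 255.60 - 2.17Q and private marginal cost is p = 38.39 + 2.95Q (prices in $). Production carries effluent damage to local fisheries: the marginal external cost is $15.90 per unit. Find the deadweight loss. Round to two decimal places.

Market equilibrium (private): 38.39 + 2.95Q = 255.60 - 2.17Q → Q_m = 42.4238.
Social marginal cost = private MC + MEC = 54.29 + 2.95Q.
Set SMC = demand: 54.29 + 2.95Q = 255.60 - 2.17Q → Q* = 39.3184.
The loss is the area between SMC and demand from Q* to Q_m; with linear curves that's a triangle of height MEC(Q_m).
DWL = ½ × 3.1054 × 15.9000 = 24.6879.

DWL = $24.69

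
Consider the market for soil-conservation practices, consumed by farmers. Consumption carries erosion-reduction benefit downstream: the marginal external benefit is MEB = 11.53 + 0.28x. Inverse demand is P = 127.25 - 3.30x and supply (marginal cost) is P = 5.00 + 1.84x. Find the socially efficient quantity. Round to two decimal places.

x* = 27.53

Social marginal benefit = demand + MEB = 138.78 - 3.02x.
Set SMB = MC: 138.78 - 3.02x = 5.00 + 1.84x → x* = 27.5267.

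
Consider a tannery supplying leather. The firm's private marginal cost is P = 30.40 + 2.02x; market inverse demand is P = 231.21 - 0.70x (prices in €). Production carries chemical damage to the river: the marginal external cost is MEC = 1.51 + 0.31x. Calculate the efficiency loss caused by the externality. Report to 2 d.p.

Market equilibrium (private): 30.40 + 2.02x = 231.21 - 0.70x → x_m = 73.8272.
Social marginal cost = private MC + MEC = 31.91 + 2.33x.
Set SMC = demand: 31.91 + 2.33x = 231.21 - 0.70x → x* = 65.7756.
The loss is the area between SMC and demand from x* to x_m; with linear curves that's a triangle of height MEC(x_m).
DWL = ½ × 8.0516 × 24.3964 = 98.2150.

DWL = €98.22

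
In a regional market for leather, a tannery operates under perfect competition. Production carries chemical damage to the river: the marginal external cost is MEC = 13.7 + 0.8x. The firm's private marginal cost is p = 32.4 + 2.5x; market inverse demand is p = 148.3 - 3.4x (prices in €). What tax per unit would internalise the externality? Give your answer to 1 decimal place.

Social marginal cost = private MC + MEC = 46.1 + 3.3x.
Set SMC = demand: 46.1 + 3.3x = 148.3 - 3.4x → x* = 15.2537.
The Pigouvian tax equals MEC at x*: 13.7 + 0.8×15.2537 = 25.9030.

tax = €25.9 per unit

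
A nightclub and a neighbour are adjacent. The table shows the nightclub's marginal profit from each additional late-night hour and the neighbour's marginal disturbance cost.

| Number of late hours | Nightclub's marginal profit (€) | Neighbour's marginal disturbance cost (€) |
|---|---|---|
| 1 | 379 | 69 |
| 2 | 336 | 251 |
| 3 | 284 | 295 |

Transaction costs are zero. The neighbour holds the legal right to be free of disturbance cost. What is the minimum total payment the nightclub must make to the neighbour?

Efficient level: marginal profit ≥ marginal disturbance cost through level 2, so k* = 2.
With the neighbour holding the right, the nightclub must at least compensate total damage at k*: 69 + 251 = 320.

€320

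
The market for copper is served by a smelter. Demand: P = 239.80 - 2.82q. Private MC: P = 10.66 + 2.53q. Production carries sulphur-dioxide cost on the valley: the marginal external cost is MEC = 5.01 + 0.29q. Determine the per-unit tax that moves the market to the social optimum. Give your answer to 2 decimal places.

Social marginal cost = private MC + MEC = 15.67 + 2.82q.
Set SMC = demand: 15.67 + 2.82q = 239.80 - 2.82q → q* = 39.7394.
The Pigouvian tax equals MEC at q*: 5.01 + 0.29×39.7394 = 16.5344.

tax = 16.53 per unit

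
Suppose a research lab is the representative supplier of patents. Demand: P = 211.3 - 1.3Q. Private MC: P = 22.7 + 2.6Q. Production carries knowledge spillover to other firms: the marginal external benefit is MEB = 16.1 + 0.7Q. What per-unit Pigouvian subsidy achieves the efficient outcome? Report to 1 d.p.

Social marginal cost = private MC − MEB = 6.6 + 1.9Q.
Set SMC = demand: 6.6 + 1.9Q = 211.3 - 1.3Q → Q* = 63.9688.
The Pigouvian subsidy equals MEB at Q*: 16.1 + 0.7×63.9688 = 60.8782.

subsidy = 60.9 per unit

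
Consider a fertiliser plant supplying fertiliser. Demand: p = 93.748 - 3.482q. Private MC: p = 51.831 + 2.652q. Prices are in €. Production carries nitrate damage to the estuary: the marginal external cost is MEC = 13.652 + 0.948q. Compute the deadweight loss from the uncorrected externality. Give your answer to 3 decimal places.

Market equilibrium (private): 51.831 + 2.652q = 93.748 - 3.482q → q_m = 6.8336.
Social marginal cost = private MC + MEC = 65.483 + 3.600q.
Set SMC = demand: 65.483 + 3.600q = 93.748 - 3.482q → q* = 3.9911.
Between q* and q_m the wedge SMC − demand runs linearly from 0 to MEC(q_m), so the loss is a triangle.
DWL = ½ × 2.8425 × 20.1302 = 28.6100.

DWL = €28.610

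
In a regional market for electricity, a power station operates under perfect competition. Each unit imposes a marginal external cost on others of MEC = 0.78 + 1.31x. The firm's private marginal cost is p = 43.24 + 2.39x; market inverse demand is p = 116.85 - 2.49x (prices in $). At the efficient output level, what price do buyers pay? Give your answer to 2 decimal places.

P = $87.55

Social marginal cost = private MC + MEC = 44.02 + 3.70x.
Set SMC = demand: 44.02 + 3.70x = 116.85 - 2.49x → x* = 11.7658.
Consumer price on the demand curve at x*: 116.85 − 2.49×11.7658 = 87.5532.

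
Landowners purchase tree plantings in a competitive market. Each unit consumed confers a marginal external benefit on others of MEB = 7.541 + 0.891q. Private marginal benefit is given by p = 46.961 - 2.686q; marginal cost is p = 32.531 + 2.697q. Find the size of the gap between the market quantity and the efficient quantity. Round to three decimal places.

Market equilibrium (private): 32.531 + 2.697q = 46.961 - 2.686q → q_m = 2.6807.
Social marginal benefit = demand + MEB = 54.502 - 1.795q.
Set SMB = MC: 54.502 - 1.795q = 32.531 + 2.697q → q* = 4.8911.
Gap = |2.6807 − 4.8911| = 2.2104.

2.210 units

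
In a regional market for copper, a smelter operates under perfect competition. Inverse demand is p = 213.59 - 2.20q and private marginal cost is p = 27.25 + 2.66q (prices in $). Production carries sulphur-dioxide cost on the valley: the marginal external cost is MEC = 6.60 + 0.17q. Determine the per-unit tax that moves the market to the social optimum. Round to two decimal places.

tax = $12.67 per unit

Social marginal cost = private MC + MEC = 33.85 + 2.83q.
Set SMC = demand: 33.85 + 2.83q = 213.59 - 2.20q → q* = 35.7336.
The Pigouvian tax equals MEC at q*: 6.60 + 0.17×35.7336 = 12.6747.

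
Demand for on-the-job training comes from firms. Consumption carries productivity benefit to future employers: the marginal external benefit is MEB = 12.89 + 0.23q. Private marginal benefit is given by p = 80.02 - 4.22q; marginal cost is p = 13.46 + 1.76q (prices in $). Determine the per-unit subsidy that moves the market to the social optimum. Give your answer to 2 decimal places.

Social marginal benefit = demand + MEB = 92.91 - 3.99q.
Set SMB = MC: 92.91 - 3.99q = 13.46 + 1.76q → q* = 13.8174.
The Pigouvian subsidy equals MEB at q*: 12.89 + 0.23×13.8174 = 16.0680.

subsidy = $16.07 per unit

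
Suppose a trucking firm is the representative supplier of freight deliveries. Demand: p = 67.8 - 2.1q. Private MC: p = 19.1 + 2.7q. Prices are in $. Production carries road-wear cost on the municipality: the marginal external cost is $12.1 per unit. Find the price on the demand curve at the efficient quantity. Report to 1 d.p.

Social marginal cost = private MC + MEC = 31.2 + 2.7q.
Set SMC = demand: 31.2 + 2.7q = 67.8 - 2.1q → q* = 7.6250.
Consumer price on the demand curve at q*: 67.8 − 2.1×7.6250 = 51.7875.

P = $51.8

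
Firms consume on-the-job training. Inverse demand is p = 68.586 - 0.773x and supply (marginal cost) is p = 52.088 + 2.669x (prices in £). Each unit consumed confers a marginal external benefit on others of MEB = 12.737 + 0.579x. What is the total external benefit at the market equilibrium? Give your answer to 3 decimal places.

Market equilibrium (private): 52.088 + 2.669x = 68.586 - 0.773x → x_m = 4.7931.
Total external benefit = ∫₀^{x_m} (12.737 + 0.579x) dx = 12.737×4.7931 + ½×0.579×4.7931² = 67.7006.

£67.701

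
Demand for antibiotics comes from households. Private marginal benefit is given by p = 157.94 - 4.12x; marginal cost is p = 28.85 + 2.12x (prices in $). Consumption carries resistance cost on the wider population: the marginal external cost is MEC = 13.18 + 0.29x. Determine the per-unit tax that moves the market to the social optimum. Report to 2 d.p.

tax = $18.33 per unit

Social marginal benefit = demand − MEC = 144.76 - 4.41x.
Set SMB = MC: 144.76 - 4.41x = 28.85 + 2.12x → x* = 17.7504.
The Pigouvian tax equals MEC at x*: 13.18 + 0.29×17.7504 = 18.3276.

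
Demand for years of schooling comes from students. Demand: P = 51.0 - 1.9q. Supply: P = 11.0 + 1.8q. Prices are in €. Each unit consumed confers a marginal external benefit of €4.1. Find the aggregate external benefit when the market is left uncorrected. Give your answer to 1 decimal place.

€44.3

Market equilibrium (private): 11.0 + 1.8q = 51.0 - 1.9q → q_m = 10.8108.
Total external benefit = MEB × q_m = 4.1 × 10.8108 = 44.3243.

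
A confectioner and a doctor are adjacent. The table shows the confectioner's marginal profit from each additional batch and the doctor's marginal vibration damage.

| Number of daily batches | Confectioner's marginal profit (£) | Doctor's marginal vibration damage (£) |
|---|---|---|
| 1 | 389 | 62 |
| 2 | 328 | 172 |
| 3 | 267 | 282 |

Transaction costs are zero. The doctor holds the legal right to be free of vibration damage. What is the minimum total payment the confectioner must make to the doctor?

Efficient level: marginal profit ≥ marginal vibration damage through level 2, so k* = 2.
With the doctor holding the right, the confectioner must at least compensate total damage at k*: 62 + 172 = 234.

£234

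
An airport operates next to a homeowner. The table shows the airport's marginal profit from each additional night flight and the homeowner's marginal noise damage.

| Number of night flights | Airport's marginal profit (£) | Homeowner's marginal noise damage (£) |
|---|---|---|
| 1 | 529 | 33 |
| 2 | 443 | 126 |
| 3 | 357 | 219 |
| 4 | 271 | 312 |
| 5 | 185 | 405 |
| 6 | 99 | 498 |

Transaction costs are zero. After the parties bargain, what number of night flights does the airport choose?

3

Bargaining reaches the level where marginal profit last exceeds marginal noise damage.
That holds through level 3 (357 ≥ 219) but not at 4 (271 < 312).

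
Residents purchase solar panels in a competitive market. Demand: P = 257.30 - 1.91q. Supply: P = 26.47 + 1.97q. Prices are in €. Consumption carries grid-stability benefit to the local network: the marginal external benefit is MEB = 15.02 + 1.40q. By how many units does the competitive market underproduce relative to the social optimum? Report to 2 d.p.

Market equilibrium (private): 26.47 + 1.97q = 257.30 - 1.91q → q_m = 59.4923.
Social marginal benefit = demand + MEB = 272.32 - 0.51q.
Set SMB = MC: 272.32 - 0.51q = 26.47 + 1.97q → q* = 99.1331.
Gap = |59.4923 − 99.1331| = 39.6408.

39.64 units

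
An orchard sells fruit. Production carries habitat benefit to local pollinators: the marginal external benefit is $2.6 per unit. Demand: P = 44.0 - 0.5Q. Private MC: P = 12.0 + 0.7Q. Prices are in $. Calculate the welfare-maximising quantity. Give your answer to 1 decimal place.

Social marginal cost = private MC − MEB = 9.4 + 0.7Q.
Set SMC = demand: 9.4 + 0.7Q = 44.0 - 0.5Q → Q* = 28.8333.

Q* = 28.8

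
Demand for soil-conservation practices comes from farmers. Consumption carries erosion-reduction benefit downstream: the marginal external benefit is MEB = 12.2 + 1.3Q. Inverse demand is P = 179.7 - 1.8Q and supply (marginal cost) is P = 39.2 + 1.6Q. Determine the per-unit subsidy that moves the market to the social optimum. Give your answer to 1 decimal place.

Social marginal benefit = demand + MEB = 191.9 - 0.5Q.
Set SMB = MC: 191.9 - 0.5Q = 39.2 + 1.6Q → Q* = 72.7143.
The Pigouvian subsidy equals MEB at Q*: 12.2 + 1.3×72.7143 = 106.7286.

subsidy = 106.7 per unit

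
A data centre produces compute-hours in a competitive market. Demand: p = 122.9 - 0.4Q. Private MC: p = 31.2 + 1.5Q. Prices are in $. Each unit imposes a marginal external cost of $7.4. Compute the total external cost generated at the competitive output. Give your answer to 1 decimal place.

Market equilibrium (private): 31.2 + 1.5Q = 122.9 - 0.4Q → Q_m = 48.2632.
Total external cost = MEC × Q_m = 7.4 × 48.2632 = 357.1477.

$357.1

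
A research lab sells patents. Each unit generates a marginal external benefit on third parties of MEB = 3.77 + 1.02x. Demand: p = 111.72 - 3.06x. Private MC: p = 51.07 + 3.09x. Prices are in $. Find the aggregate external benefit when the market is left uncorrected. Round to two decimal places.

$86.78

Market equilibrium (private): 51.07 + 3.09x = 111.72 - 3.06x → x_m = 9.8618.
Total external benefit = ∫₀^{x_m} (3.77 + 1.02x) dx = 3.77×9.8618 + ½×1.02×9.8618² = 86.7791.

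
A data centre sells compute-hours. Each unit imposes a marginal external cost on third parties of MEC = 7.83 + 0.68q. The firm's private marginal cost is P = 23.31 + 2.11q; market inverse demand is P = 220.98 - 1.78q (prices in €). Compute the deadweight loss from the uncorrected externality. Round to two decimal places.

Market equilibrium (private): 23.31 + 2.11q = 220.98 - 1.78q → q_m = 50.8149.
Social marginal cost = private MC + MEC = 31.14 + 2.79q.
Set SMC = demand: 31.14 + 2.79q = 220.98 - 1.78q → q* = 41.5405.
Height of the DWL triangle at q_m is SMC(q_m) − demand(q_m) = MEC(q_m) = 42.3841.
DWL = ½ × 9.2744 × 42.3841 = 196.5435.

DWL = €196.54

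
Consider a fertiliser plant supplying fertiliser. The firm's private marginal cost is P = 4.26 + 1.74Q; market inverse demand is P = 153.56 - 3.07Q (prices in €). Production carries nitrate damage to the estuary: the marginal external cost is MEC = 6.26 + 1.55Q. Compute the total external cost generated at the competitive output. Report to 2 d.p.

Market equilibrium (private): 4.26 + 1.74Q = 153.56 - 3.07Q → Q_m = 31.0395.
Total external cost = ∫₀^{Q_m} (6.26 + 1.55Q) dQ = 6.26×31.0395 + ½×1.55×31.0395² = 940.9815.

€940.98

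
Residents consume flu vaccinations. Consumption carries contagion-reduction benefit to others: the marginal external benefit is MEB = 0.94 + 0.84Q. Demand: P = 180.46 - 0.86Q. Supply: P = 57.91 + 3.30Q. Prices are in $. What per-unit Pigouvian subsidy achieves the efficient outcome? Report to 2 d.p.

subsidy = $32.18 per unit

Social marginal benefit = demand + MEB = 181.40 - 0.02Q.
Set SMB = MC: 181.40 - 0.02Q = 57.91 + 3.30Q → Q* = 37.1958.
The Pigouvian subsidy equals MEB at Q*: 0.94 + 0.84×37.1958 = 32.1845.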